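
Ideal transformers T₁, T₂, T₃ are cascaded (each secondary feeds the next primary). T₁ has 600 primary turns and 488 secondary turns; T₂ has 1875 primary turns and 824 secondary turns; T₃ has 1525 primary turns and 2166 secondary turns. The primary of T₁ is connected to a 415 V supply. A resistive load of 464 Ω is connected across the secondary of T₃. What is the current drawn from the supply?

After T₁: V = 415.00 × 488/600 = 337.53 V.
After T₂: V = 337.53 × 824/1875 = 148.33 V.
After T₃: V = 148.33 × 2166/1525 = 210.68 V.
I_load = 210.68/464 = 0.45406 A, so P_out = 210.68 × 0.45406 = 95.663 W.
All ideal ⇒ P_in = P_out, so I_supply = 95.663/415 = 0.231 A.

I_supply ≈ 0.231 A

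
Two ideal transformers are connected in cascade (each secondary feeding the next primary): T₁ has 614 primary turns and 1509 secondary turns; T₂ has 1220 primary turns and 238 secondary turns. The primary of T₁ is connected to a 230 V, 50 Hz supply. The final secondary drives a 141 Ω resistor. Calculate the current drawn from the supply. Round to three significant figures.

I_supply ≈ 0.375 A

After T₁: V = 230.00 × 1509/614 = 565.26 V.
After T₂: V = 565.26 × 238/1220 = 110.27 V.
I_load = 110.27/141 = 0.78207 A, so P_out = 110.27 × 0.78207 = 86.241 W.
All ideal ⇒ P_in = P_out, so I_supply = 86.241/230 = 0.375 A.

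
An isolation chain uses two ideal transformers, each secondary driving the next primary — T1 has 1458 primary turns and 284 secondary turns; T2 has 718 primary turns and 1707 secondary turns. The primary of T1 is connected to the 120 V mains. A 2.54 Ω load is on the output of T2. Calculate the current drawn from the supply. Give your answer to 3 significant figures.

I_supply ≈ 10.1 A

After T1: V = 120.00 × 284/1458 = 23.374 V.
After T2: V = 23.374 × 1707/718 = 55.571 V.
I_load = 55.571/2.54 = 21.878 A, so P_out = 55.571 × 21.878 = 1215.8 W.
All ideal ⇒ P_in = P_out, so I_supply = 1215.8/120 = 10.1 A.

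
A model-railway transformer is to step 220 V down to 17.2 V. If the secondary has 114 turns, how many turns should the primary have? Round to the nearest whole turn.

N_p = 1458 turns

N_p/N_s = V_p/V_s, so N_p = 114 × 220/17.2 = 1458.1 ≈ 1458 turns.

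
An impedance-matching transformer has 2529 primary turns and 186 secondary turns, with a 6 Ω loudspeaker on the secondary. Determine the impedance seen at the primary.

Z_p = (N_p/N_s)² × Z_s = (2529/186)² × 6 = 1110 Ω.

Z_p ≈ 1110 Ω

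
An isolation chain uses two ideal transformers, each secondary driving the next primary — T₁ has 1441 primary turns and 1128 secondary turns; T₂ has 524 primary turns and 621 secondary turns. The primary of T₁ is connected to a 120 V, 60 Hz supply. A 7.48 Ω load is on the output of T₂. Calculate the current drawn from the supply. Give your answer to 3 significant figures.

I_supply ≈ 13.8 A

Secondary of T₁: V = 120.00 × 1128/1441 = 93.935 V.
Secondary of T₂: V = 93.935 × 621/524 = 111.32 V.
I_load = 111.32/7.48 = 14.883 A, so P_out = 111.32 × 14.883 = 1656.8 W.
All ideal ⇒ P_in = P_out, so I_supply = 1656.8/120 = 13.8 A.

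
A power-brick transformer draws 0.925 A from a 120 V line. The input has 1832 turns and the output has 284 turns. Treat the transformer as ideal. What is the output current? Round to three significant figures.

I_out ≈ 5.97 A

I_out/I_in = N_in/N_out, so I_out = 0.925 × 1832/284 = 5.97 A.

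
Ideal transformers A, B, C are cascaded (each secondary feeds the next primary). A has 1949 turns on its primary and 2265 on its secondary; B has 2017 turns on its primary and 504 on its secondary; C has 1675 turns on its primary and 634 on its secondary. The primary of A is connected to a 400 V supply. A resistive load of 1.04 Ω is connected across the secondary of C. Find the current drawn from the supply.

I_supply ≈ 4.65 A

Secondary of A: V = 400.00 × 2265/1949 = 464.85 V.
Secondary of B: V = 464.85 × 504/2017 = 116.16 V.
Secondary of C: V = 116.16 × 634/1675 = 43.966 V.
I_load = 43.966/1.04 = 42.275 A, so P_out = 43.966 × 42.275 = 1858.6 W.
All ideal ⇒ P_in = P_out, so I_supply = 1858.6/400 = 4.65 A.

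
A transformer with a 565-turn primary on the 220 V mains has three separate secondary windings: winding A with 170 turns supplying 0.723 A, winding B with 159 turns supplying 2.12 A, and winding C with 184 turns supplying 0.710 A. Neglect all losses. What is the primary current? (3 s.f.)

V_A = 220 × 170/565 = 66.195 V; V_B = 220 × 159/565 = 61.912 V; V_C = 220 × 184/565 = 71.646 V.
P_out = V_A I_A + V_B I_B + V_C I_C = 66.195×0.723 + 61.912×2.12 + 71.646×0.710 = 47.859 + 131.25 + 50.869 = 229.98 W.
Ideal ⇒ P_in = P_out, so I_p = P_out/V_p = 229.98/220 = 1.05 A.

I_p ≈ 1.05 A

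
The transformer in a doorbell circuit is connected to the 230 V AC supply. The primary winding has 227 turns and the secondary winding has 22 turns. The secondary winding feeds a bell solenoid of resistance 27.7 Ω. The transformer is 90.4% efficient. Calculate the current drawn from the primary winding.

V_s = 230 × 22/227 = 22.291 V.
I_s = V_s/R = 22.291/27.7 = 0.80472 A.
P_out = V_s I_s = 22.291 × 0.80472 = 17.938 W.
P_in = P_out/η = 17.938/0.904 = 19.843 W.
I_p = P_in/V_p = 19.843/230 = 0.0863 A.

I_p ≈ 0.0863 A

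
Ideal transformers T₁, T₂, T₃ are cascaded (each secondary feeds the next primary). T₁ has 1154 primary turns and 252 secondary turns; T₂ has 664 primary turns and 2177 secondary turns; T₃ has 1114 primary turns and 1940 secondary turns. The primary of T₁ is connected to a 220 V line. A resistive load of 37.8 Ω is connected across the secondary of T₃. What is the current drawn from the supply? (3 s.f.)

Secondary of T₁: V = 220.00 × 252/1154 = 48.042 V.
Secondary of T₂: V = 48.042 × 2177/664 = 157.51 V.
Secondary of T₃: V = 157.51 × 1940/1114 = 274.30 V.
I_load = 274.30/37.8 = 7.2566 A, so P_out = 274.30 × 7.2566 = 1990.5 W.
All ideal ⇒ P_in = P_out, so I_supply = 1990.5/220 = 9.05 A.

I_supply ≈ 9.05 A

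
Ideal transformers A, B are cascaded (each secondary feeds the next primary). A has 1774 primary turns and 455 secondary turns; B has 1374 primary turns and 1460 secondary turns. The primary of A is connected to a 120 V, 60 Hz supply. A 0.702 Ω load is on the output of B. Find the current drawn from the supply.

After A: V = 120.00 × 455/1774 = 30.778 V.
After B: V = 30.778 × 1460/1374 = 32.704 V.
I_load = 32.704/0.702 = 46.587 A, so P_out = 32.704 × 46.587 = 1523.6 W.
All ideal ⇒ P_in = P_out, so I_supply = 1523.6/120 = 12.7 A.

I_supply ≈ 12.7 A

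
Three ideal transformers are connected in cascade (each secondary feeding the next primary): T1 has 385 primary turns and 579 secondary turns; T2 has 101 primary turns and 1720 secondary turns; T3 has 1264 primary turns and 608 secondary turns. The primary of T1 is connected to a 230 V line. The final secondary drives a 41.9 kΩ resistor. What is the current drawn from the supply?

Secondary of T1: V = 230.00 × 579/385 = 345.90 V.
Secondary of T2: V = 345.90 × 1720/101 = 5890.5 V.
Secondary of T3: V = 5890.5 × 608/1264 = 2833.4 V.
I_load = 2833.4/41900 = 0.067623 A, so P_out = 2833.4 × 0.067623 = 191.60 W.
All ideal ⇒ P_in = P_out, so I_supply = 191.60/230 = 0.833 A.

I_supply ≈ 0.833 A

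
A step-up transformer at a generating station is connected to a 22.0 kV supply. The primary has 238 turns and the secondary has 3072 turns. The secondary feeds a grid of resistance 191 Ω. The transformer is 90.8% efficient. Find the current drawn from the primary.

I_p ≈ 21100 A

V_s = 22000 × 3072/238 = 283970 V.
I_s = V_s/R = 283970/191 = 1486.7 A.
P_out = V_s I_s = 283970 × 1486.7 = 4.2218×10^8 W.
P_in = P_out/η = 4.2218×10^8/0.908 = 4.6496×10^8 W.
I_p = P_in/V_p = 4.6496×10^8/22000 = 21100 A.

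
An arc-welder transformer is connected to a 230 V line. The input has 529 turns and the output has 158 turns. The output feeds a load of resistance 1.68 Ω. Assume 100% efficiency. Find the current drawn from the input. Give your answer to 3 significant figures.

I_in ≈ 12.2 A

V_out = V_in × N_out/N_in = 230 × 158/529 = 68.696 V.
I_out = V_out/R = 68.696/1.68 = 40.890 A.
For an ideal transformer I_in N_in = I_out N_out, so I_in = 40.890 × 158/529 = 12.2 A.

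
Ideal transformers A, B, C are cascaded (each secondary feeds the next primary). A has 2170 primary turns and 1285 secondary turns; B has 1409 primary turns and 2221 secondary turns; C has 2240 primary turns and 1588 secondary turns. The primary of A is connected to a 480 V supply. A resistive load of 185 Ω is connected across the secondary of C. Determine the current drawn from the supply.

I_supply ≈ 1.14 A

After A: V = 480.00 × 1285/2170 = 284.24 V.
After B: V = 284.24 × 2221/1409 = 448.05 V.
After C: V = 448.05 × 1588/2240 = 317.63 V.
I_load = 317.63/185 = 1.7169 A, so P_out = 317.63 × 1.7169 = 545.35 W.
All ideal ⇒ P_in = P_out, so I_supply = 545.35/480 = 1.14 A.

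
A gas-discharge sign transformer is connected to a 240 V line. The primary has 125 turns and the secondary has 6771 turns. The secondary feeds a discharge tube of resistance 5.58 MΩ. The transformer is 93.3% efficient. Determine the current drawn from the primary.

V_s = 240 × 6771/125 = 13000 V.
I_s = V_s/R = 13000/(5.58×10^6) = 0.0023298 A.
P_out = V_s I_s = 13000 × 0.0023298 = 30.288 W.
P_in = P_out/η = 30.288/0.933 = 32.463 W.
I_p = P_in/V_p = 32.463/240 = 0.135 A.

I_p ≈ 0.135 A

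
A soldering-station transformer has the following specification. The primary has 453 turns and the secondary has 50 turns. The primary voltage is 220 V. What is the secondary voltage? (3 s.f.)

V_s ≈ 24.3 V

V_s/V_p = N_s/N_p, so V_s = 220 × 50/453 = 24.3 V.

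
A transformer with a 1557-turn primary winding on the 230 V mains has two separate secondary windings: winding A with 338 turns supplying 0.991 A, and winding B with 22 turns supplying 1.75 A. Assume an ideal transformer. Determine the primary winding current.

V_A = 230 × 338/1557 = 49.929 V; V_B = 230 × 22/1557 = 3.2498 V.
P_out = V_A I_A + V_B I_B = 49.929×0.991 + 3.2498×1.75 = 49.480 + 5.6872 = 55.167 W.
Ideal ⇒ P_in = P_out, so I_p = P_out/V_p = 55.167/230 = 0.240 A.

I_p ≈ 0.240 A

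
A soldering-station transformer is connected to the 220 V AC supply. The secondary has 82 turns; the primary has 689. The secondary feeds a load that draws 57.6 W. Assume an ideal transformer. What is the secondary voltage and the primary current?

V_s = V_p × N_s/N_p = 220 × 82/689 = 26.183 V.
I_s = P/V_s = 57.6/26.183 = 2.1999 A.
I_p = I_s × N_s/N_p = 2.1999 × 82/689 = 0.262 A.

V_s ≈ 26.2 V, I_p ≈ 0.262 A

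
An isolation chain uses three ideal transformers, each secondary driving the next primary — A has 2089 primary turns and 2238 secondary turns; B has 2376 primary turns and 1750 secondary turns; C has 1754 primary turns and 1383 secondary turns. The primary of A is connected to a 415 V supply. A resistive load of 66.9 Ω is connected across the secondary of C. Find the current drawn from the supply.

After A: V = 415.00 × 2238/2089 = 444.60 V.
After B: V = 444.60 × 1750/2376 = 327.46 V.
After C: V = 327.46 × 1383/1754 = 258.20 V.
I_load = 258.20/66.9 = 3.8595 A, so P_out = 258.20 × 3.8595 = 996.51 W.
All ideal ⇒ P_in = P_out, so I_supply = 996.51/415 = 2.40 A.

I_supply ≈ 2.40 A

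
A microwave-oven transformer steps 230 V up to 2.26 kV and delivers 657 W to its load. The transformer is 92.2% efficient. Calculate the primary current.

P_in = P_out/η = 657/0.922 = 712.58 W.
I_p = P_in/V_p = 712.58/230 = 3.10 A.

I_p ≈ 3.10 A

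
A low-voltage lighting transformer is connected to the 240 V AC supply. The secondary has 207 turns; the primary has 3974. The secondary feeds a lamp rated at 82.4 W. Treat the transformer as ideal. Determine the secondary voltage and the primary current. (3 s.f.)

V_s ≈ 12.5 V, I_p ≈ 0.343 A

V_s = V_p × N_s/N_p = 240 × 207/3974 = 12.501 V.
I_s = P/V_s = 82.4/12.501 = 6.5913 A.
I_p = I_s × N_s/N_p = 6.5913 × 207/3974 = 0.343 A.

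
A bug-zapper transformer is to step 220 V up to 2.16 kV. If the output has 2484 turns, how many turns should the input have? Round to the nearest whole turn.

N_in/N_out = V_in/V_out, so N_in = 2484 × 220/2160 = 253.0 ≈ 253 turns.

N_in = 253 turns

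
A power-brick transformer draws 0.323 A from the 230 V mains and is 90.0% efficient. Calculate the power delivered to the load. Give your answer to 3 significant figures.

P_in = V_p I_p = 230 × 0.323 = 74.290 W.
P_out = η P_in = 0.900 × 74.290 = 66.9 W.

P_out ≈ 66.9 W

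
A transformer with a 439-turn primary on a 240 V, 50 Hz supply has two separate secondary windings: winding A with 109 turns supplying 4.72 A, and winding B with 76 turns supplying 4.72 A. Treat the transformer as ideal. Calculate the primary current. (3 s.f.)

I_p ≈ 1.99 A

V_A = 240 × 109/439 = 59.590 V; V_B = 240 × 76/439 = 41.549 V.
P_out = V_A I_A + V_B I_B = 59.590×4.72 + 41.549×4.72 = 281.26 + 196.11 = 477.38 W.
Ideal ⇒ P_in = P_out, so I_p = P_out/V_p = 477.38/240 = 1.99 A.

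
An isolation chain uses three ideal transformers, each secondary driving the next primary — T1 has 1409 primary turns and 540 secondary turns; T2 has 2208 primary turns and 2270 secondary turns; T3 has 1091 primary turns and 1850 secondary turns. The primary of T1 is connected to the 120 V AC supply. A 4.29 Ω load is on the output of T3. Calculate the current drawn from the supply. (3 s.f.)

I_supply ≈ 12.5 A

Secondary of T1: V = 120.00 × 540/1409 = 45.990 V.
Secondary of T2: V = 45.990 × 2270/2208 = 47.281 V.
Secondary of T3: V = 47.281 × 1850/1091 = 80.175 V.
I_load = 80.175/4.29 = 18.689 A, so P_out = 80.175 × 18.689 = 1498.4 W.
All ideal ⇒ P_in = P_out, so I_supply = 1498.4/120 = 12.5 A.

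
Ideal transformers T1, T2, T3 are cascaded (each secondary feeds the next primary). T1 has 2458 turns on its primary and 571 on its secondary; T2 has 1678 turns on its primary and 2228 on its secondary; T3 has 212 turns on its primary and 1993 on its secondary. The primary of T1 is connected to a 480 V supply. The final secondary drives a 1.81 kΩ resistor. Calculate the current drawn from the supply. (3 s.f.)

Secondary of T1: V = 480.00 × 571/2458 = 111.51 V.
Secondary of T2: V = 111.51 × 2228/1678 = 148.05 V.
Secondary of T3: V = 148.05 × 1993/212 = 1391.8 V.
I_load = 1391.8/1810 = 0.76897 A, so P_out = 1391.8 × 0.76897 = 1070.3 W.
All ideal ⇒ P_in = P_out, so I_supply = 1070.3/480 = 2.23 A.

I_supply ≈ 2.23 A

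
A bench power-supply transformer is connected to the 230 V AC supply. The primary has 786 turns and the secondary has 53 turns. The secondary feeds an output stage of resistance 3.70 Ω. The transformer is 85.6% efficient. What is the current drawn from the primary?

I_p ≈ 0.330 A

V_s = 230 × 53/786 = 15.509 V.
I_s = V_s/R = 15.509/3.70 = 4.1916 A.
P_out = V_s I_s = 15.509 × 4.1916 = 65.007 W.
P_in = P_out/η = 65.007/0.856 = 75.943 W.
I_p = P_in/V_p = 75.943/230 = 0.330 A.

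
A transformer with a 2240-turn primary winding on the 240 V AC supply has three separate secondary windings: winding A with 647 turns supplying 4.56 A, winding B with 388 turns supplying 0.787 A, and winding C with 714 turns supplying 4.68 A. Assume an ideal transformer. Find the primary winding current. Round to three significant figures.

I_p ≈ 2.95 A

V_A = 240 × 647/2240 = 69.321 V; V_B = 240 × 388/2240 = 41.571 V; V_C = 240 × 714/2240 = 76.500 V.
P_out = V_A I_A + V_B I_B + V_C I_C = 69.321×4.56 + 41.571×0.787 + 76.500×4.68 = 316.11 + 32.717 + 358.02 = 706.84 W.
Ideal ⇒ P_in = P_out, so I_p = P_out/V_p = 706.84/240 = 2.95 A.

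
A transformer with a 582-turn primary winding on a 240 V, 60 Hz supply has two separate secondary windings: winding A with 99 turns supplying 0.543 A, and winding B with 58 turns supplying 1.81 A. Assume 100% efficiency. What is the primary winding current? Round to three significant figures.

I_p ≈ 0.273 A

V_A = 240 × 99/582 = 40.825 V; V_B = 240 × 58/582 = 23.918 V.
P_out = V_A I_A + V_B I_B = 40.825×0.543 + 23.918×1.81 = 22.168 + 43.291 = 65.459 W.
Ideal ⇒ P_in = P_out, so I_p = P_out/V_p = 65.459/240 = 0.273 A.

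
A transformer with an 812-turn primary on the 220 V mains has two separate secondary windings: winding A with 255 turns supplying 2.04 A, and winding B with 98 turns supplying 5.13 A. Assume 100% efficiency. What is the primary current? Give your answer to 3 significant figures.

V_A = 220 × 255/812 = 69.089 V; V_B = 220 × 98/812 = 26.552 V.
P_out = V_A I_A + V_B I_B = 69.089×2.04 + 26.552×5.13 = 140.94 + 136.21 = 277.15 W.
Ideal ⇒ P_in = P_out, so I_p = P_out/V_p = 277.15/220 = 1.26 A.

I_p ≈ 1.26 A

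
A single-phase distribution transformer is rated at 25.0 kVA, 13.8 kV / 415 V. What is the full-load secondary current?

I_s ≈ 60.2 A

I_s = S/V_s = 25000/415 = 60.2 A.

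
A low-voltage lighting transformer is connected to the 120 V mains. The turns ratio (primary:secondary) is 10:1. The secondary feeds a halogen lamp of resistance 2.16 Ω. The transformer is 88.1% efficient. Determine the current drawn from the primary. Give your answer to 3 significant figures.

I_p ≈ 0.631 A

V_s = 120 × 1/10 = 12.000 V.
I_s = V_s/R = 12.000/2.16 = 5.5556 A.
P_out = V_s I_s = 12.000 × 5.5556 = 66.667 W.
P_in = P_out/η = 66.667/0.881 = 75.672 W.
I_p = P_in/V_p = 75.672/120 = 0.631 A.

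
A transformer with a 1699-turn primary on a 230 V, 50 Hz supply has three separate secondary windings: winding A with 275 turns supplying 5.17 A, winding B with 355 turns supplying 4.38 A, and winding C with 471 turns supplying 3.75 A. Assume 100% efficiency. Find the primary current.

V_A = 230 × 275/1699 = 37.228 V; V_B = 230 × 355/1699 = 48.058 V; V_C = 230 × 471/1699 = 63.761 V.
P_out = V_A I_A + V_B I_B + V_C I_C = 37.228×5.17 + 48.058×4.38 + 63.761×3.75 = 192.47 + 210.49 + 239.10 = 642.06 W.
Ideal ⇒ P_in = P_out, so I_p = P_out/V_p = 642.06/230 = 2.79 A.

I_p ≈ 2.79 A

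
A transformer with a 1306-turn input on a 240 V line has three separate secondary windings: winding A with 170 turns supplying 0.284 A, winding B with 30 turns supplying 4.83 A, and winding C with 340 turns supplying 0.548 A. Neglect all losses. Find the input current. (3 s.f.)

V_A = 240 × 170/1306 = 31.240 V; V_B = 240 × 30/1306 = 5.5130 V; V_C = 240 × 340/1306 = 62.481 V.
P_out = V_A I_A + V_B I_B + V_C I_C = 31.240×0.284 + 5.5130×4.83 + 62.481×0.548 = 8.8723 + 26.628 + 34.240 = 69.740 W.
Ideal ⇒ P_in = P_out, so I_in = P_out/V_in = 69.740/240 = 0.291 A.

I_in ≈ 0.291 A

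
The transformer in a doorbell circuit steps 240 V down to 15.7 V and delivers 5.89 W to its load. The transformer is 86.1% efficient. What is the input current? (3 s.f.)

P_in = P_out/η = 5.89/0.861 = 6.8409 W.
I_in = P_in/V_in = 6.8409/240 = 0.0285 A.

I_in ≈ 0.0285 A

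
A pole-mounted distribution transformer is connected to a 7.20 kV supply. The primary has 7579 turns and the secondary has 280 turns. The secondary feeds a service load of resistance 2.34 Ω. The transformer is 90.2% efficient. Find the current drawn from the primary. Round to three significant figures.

V_s = 7200 × 280/7579 = 266.00 V.
I_s = V_s/R = 266.00/2.34 = 113.67 A.
P_out = V_s I_s = 266.00 × 113.67 = 30237 W.
P_in = P_out/η = 30237/0.902 = 33522 W.
I_p = P_in/V_p = 33522/7200 = 4.66 A.

I_p ≈ 4.66 A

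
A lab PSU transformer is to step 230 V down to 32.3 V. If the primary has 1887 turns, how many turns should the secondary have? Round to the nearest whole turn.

N_s = 265 turns

N_s/N_p = V_s/V_p, so N_s = 1887 × 32.3/230 = 265.0 ≈ 265 turns.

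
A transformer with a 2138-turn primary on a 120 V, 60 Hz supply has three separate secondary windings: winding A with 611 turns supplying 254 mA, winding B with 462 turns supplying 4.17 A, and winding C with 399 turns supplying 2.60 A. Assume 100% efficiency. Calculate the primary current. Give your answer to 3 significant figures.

V_A = 120 × 611/2138 = 34.294 V; V_B = 120 × 462/2138 = 25.931 V; V_C = 120 × 399/2138 = 22.395 V.
P_out = V_A I_A + V_B I_B + V_C I_C = 34.294×0.254 + 25.931×4.17 + 22.395×2.60 = 8.7106 + 108.13 + 58.226 = 175.07 W.
Ideal ⇒ P_in = P_out, so I_p = P_out/V_p = 175.07/120 = 1.46 A.

I_p ≈ 1.46 A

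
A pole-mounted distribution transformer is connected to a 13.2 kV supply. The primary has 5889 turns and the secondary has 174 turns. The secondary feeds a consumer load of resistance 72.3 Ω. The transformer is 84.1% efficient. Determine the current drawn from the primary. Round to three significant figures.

I_p ≈ 0.190 A

V_s = 13200 × 174/5889 = 390.02 V.
I_s = V_s/R = 390.02/72.3 = 5.3944 A.
P_out = V_s I_s = 390.02 × 5.3944 = 2103.9 W.
P_in = P_out/η = 2103.9/0.841 = 2501.7 W.
I_p = P_in/V_p = 2501.7/13200 = 0.190 A.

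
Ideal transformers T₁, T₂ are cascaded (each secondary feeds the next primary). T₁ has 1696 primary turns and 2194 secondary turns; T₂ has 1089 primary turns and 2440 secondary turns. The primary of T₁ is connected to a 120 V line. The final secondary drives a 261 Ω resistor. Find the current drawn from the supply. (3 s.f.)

I_supply ≈ 3.86 A

After T₁: V = 120.00 × 2194/1696 = 155.24 V.
After T₂: V = 155.24 × 2440/1089 = 347.82 V.
I_load = 347.82/261 = 1.3326 A, so P_out = 347.82 × 1.3326 = 463.52 W.
All ideal ⇒ P_in = P_out, so I_supply = 463.52/120 = 3.86 A.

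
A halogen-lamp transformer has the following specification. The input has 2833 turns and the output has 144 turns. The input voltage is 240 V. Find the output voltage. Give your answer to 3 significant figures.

V_out ≈ 12.2 V

V_out/V_in = N_out/N_in, so V_out = 240 × 144/2833 = 12.2 V.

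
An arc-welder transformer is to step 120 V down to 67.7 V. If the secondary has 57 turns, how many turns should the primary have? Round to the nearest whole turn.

N_p = 101 turns

N_p/N_s = V_p/V_s, so N_p = 57 × 120/67.7 = 101.0 ≈ 101 turns.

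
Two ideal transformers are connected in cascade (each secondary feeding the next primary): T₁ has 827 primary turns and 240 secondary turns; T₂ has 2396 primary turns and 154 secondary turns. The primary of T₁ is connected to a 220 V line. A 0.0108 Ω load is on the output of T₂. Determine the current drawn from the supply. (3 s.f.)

After T₁: V = 220.00 × 240/827 = 63.845 V.
After T₂: V = 63.845 × 154/2396 = 4.1036 V.
I_load = 4.1036/0.0108 = 379.96 A, so P_out = 4.1036 × 379.96 = 1559.2 W.
All ideal ⇒ P_in = P_out, so I_supply = 1559.2/220 = 7.09 A.

I_supply ≈ 7.09 A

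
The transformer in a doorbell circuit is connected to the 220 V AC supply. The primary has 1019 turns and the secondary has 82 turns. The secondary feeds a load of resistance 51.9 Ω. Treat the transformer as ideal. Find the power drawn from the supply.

P ≈ 6.04 W

V_s = V_p × N_s/N_p = 220 × 82/1019 = 17.704 V.
I_s = V_s/R = 17.704/51.9 = 0.34111 A.
I_p = I_s × N_s/N_p = 0.34111 × 82/1019 = 0.027450 A.
P = V_p I_p = 220 × 0.027450 = 6.04 W.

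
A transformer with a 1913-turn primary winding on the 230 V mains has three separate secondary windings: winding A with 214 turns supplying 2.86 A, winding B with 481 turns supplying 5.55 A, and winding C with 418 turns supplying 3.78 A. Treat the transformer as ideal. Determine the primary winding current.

V_A = 230 × 214/1913 = 25.729 V; V_B = 230 × 481/1913 = 57.831 V; V_C = 230 × 418/1913 = 50.256 V.
P_out = V_A I_A + V_B I_B + V_C I_C = 25.729×2.86 + 57.831×5.55 + 50.256×3.78 = 73.586 + 320.96 + 189.97 = 584.51 W.
Ideal ⇒ P_in = P_out, so I_p = P_out/V_p = 584.51/230 = 2.54 A.

I_p ≈ 2.54 A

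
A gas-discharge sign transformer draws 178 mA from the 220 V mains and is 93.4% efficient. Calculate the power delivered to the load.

P_out ≈ 36.6 W

P_in = V_p I_p = 220 × 0.178 = 39.160 W.
P_out = η P_in = 0.934 × 39.160 = 36.6 W.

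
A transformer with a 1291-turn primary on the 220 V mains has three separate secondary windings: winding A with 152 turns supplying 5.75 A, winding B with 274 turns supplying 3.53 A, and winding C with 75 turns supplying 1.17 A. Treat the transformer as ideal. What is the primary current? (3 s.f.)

I_p ≈ 1.49 A

V_A = 220 × 152/1291 = 25.902 V; V_B = 220 × 274/1291 = 46.692 V; V_C = 220 × 75/1291 = 12.781 V.
P_out = V_A I_A + V_B I_B + V_C I_C = 25.902×5.75 + 46.692×3.53 + 12.781×1.17 = 148.94 + 164.82 + 14.954 = 328.72 W.
Ideal ⇒ P_in = P_out, so I_p = P_out/V_p = 328.72/220 = 1.49 A.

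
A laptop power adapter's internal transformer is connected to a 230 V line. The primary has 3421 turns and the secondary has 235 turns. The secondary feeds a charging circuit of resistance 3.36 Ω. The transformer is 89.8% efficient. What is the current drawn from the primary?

I_p ≈ 0.360 A

V_s = 230 × 235/3421 = 15.799 V.
I_s = V_s/R = 15.799/3.36 = 4.7022 A.
P_out = V_s I_s = 15.799 × 4.7022 = 74.293 W.
P_in = P_out/η = 74.293/0.898 = 82.731 W.
I_p = P_in/V_p = 82.731/230 = 0.360 A.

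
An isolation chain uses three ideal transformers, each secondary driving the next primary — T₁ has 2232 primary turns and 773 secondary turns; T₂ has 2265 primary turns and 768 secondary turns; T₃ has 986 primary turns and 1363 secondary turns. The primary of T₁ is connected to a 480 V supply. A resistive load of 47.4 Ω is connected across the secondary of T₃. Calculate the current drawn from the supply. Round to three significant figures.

I_supply ≈ 0.267 A

After T₁: V = 480.00 × 773/2232 = 166.24 V.
After T₂: V = 166.24 × 768/2265 = 56.366 V.
After T₃: V = 56.366 × 1363/986 = 77.918 V.
I_load = 77.918/47.4 = 1.6438 A, so P_out = 77.918 × 1.6438 = 128.09 W.
All ideal ⇒ P_in = P_out, so I_supply = 128.09/480 = 0.267 A.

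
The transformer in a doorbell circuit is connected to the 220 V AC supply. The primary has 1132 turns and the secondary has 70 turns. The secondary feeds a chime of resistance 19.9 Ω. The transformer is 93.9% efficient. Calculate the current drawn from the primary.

V_s = 220 × 70/1132 = 13.604 V.
I_s = V_s/R = 13.604/19.9 = 0.68363 A.
P_out = V_s I_s = 13.604 × 0.68363 = 9.3003 W.
P_in = P_out/η = 9.3003/0.939 = 9.9044 W.
I_p = P_in/V_p = 9.9044/220 = 0.0450 A.

I_p ≈ 0.0450 A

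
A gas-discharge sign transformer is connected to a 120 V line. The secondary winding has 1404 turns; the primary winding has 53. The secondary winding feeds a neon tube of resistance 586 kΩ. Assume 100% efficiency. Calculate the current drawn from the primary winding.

V_s = V_p × N_s/N_p = 120 × 1404/53 = 3178.9 V.
I_s = V_s/R = 3178.9/586000 = 0.0054247 A.
For an ideal transformer I_p N_p = I_s N_s, so I_p = 0.0054247 × 1404/53 = 0.144 A.

I_p ≈ 0.144 A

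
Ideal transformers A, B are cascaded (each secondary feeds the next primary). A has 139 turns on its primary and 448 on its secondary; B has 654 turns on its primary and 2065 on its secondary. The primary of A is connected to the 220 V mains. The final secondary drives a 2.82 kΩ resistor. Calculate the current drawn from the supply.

Secondary of A: V = 220.00 × 448/139 = 709.06 V.
Secondary of B: V = 709.06 × 2065/654 = 2238.9 V.
I_load = 2238.9/2820 = 0.79392 A, so P_out = 2238.9 × 0.79392 = 1777.5 W.
All ideal ⇒ P_in = P_out, so I_supply = 1777.5/220 = 8.08 A.

I_supply ≈ 8.08 A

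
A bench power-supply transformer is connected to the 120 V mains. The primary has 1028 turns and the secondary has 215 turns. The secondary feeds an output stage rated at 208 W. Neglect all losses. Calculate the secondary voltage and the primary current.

V_s ≈ 25.1 V, I_p ≈ 1.73 A

V_s = V_p × N_s/N_p = 120 × 215/1028 = 25.097 V.
I_s = P/V_s = 208/25.097 = 8.2878 A.
I_p = I_s × N_s/N_p = 8.2878 × 215/1028 = 1.73 A.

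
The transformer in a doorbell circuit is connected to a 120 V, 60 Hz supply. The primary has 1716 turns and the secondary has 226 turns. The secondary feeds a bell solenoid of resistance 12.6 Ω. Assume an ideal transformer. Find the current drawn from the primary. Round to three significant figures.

I_p ≈ 0.165 A

V_s = V_p × N_s/N_p = 120 × 226/1716 = 15.804 V.
I_s = V_s/R = 15.804/12.6 = 1.2543 A.
For an ideal transformer I_p N_p = I_s N_s, so I_p = 1.2543 × 226/1716 = 0.165 A.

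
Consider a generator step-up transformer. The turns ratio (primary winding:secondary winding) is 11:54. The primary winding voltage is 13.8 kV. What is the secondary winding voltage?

V_s/V_p = N_s/N_p, so V_s = 13800 × 54/11 = 67700 V.

V_s ≈ 67700 V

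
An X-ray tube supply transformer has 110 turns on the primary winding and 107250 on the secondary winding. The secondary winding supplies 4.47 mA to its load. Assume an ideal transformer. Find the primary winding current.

For an ideal transformer I_p/I_s = N_s/N_p, so I_p = 0.00447 × 107250/110 = 4.36 A.

I_p ≈ 4.36 A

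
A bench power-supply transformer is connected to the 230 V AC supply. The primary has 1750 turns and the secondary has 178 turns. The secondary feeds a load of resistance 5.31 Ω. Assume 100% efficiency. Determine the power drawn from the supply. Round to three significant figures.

V_s = V_p × N_s/N_p = 230 × 178/1750 = 23.394 V.
I_s = V_s/R = 23.394/5.31 = 4.4057 A.
I_p = I_s × N_s/N_p = 4.4057 × 178/1750 = 0.44812 A.
P = V_p I_p = 230 × 0.44812 = 103 W.

P ≈ 103 W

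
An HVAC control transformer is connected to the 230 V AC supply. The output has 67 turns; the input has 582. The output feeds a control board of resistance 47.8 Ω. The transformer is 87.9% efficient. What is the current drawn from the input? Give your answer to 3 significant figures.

I_in ≈ 0.0725 A

V_out = 230 × 67/582 = 26.478 V.
I_out = V_out/R = 26.478/47.8 = 0.55393 A.
P_out = V_out I_out = 26.478 × 0.55393 = 14.667 W.
P_in = P_out/η = 14.667/0.879 = 16.686 W.
I_in = P_in/V_in = 16.686/230 = 0.0725 A.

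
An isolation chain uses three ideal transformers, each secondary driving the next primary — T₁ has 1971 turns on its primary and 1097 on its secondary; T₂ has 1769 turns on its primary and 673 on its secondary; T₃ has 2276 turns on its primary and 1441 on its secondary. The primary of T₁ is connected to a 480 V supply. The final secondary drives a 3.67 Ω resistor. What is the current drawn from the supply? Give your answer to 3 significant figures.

I_supply ≈ 2.35 A

Secondary of T₁: V = 480.00 × 1097/1971 = 267.15 V.
Secondary of T₂: V = 267.15 × 673/1769 = 101.64 V.
Secondary of T₃: V = 101.64 × 1441/2276 = 64.349 V.
I_load = 64.349/3.67 = 17.534 A, so P_out = 64.349 × 17.534 = 1128.3 W.
All ideal ⇒ P_in = P_out, so I_supply = 1128.3/480 = 2.35 A.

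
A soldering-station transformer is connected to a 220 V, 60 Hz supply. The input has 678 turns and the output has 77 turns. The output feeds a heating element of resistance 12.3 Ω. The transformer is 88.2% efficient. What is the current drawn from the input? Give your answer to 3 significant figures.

I_in ≈ 0.262 A

V_out = 220 × 77/678 = 24.985 V.
I_out = V_out/R = 24.985/12.3 = 2.0313 A.
P_out = V_out I_out = 24.985 × 2.0313 = 50.753 W.
P_in = P_out/η = 50.753/0.882 = 57.543 W.
I_in = P_in/V_in = 57.543/220 = 0.262 A.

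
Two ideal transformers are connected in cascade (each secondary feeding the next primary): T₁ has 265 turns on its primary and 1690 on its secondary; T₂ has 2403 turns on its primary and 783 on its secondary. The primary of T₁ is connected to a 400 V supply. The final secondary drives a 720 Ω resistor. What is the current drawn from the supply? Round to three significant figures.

I_supply ≈ 2.40 A

Secondary of T₁: V = 400.00 × 1690/265 = 2550.9 V.
Secondary of T₂: V = 2550.9 × 783/2403 = 831.21 V.
I_load = 831.21/720 = 1.1545 A, so P_out = 831.21 × 1.1545 = 959.59 W.
All ideal ⇒ P_in = P_out, so I_supply = 959.59/400 = 2.40 A.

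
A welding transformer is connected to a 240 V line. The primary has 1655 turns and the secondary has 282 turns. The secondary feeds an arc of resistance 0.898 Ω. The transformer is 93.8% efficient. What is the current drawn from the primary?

I_p ≈ 8.27 A

V_s = 240 × 282/1655 = 40.894 V.
I_s = V_s/R = 40.894/0.898 = 45.539 A.
P_out = V_s I_s = 40.894 × 45.539 = 1862.3 W.
P_in = P_out/η = 1862.3/0.938 = 1985.4 W.
I_p = P_in/V_p = 1985.4/240 = 8.27 A.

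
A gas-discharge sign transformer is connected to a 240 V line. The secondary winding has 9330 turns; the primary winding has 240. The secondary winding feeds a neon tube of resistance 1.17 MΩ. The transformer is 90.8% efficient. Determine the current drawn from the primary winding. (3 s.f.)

I_p ≈ 0.341 A

V_s = 240 × 9330/240 = 9330.0 V.
I_s = V_s/R = 9330.0/(1.17×10^6) = 0.0079744 A.
P_out = V_s I_s = 9330.0 × 0.0079744 = 74.401 W.
P_in = P_out/η = 74.401/0.908 = 81.939 W.
I_p = P_in/V_p = 81.939/240 = 0.341 A.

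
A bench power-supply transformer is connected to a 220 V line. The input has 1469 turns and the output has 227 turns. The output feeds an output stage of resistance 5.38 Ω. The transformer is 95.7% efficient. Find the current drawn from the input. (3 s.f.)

V_out = 220 × 227/1469 = 33.996 V.
I_out = V_out/R = 33.996/5.38 = 6.3189 A.
P_out = V_out I_out = 33.996 × 6.3189 = 214.82 W.
P_in = P_out/η = 214.82/0.957 = 224.47 W.
I_in = P_in/V_in = 224.47/220 = 1.02 A.

I_in ≈ 1.02 A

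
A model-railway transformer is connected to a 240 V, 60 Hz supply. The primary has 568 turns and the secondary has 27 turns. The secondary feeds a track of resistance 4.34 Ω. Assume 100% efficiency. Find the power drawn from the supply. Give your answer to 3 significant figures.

V_s = V_p × N_s/N_p = 240 × 27/568 = 11.408 V.
I_s = V_s/R = 11.408/4.34 = 2.6287 A.
I_p = I_s × N_s/N_p = 2.6287 × 27/568 = 0.12495 A.
P = V_p I_p = 240 × 0.12495 = 30.0 W.

P ≈ 30.0 W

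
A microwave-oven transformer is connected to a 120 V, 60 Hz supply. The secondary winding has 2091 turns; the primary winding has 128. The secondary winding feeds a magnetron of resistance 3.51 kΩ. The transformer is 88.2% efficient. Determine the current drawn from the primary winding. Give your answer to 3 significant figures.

V_s = 120 × 2091/128 = 1960.3 V.
I_s = V_s/R = 1960.3/3510 = 0.55849 A.
P_out = V_s I_s = 1960.3 × 0.55849 = 1094.8 W.
P_in = P_out/η = 1094.8/0.882 = 1241.3 W.
I_p = P_in/V_p = 1241.3/120 = 10.3 A.

I_p ≈ 10.3 A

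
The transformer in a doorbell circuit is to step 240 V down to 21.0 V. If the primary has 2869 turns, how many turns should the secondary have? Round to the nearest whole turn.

N_s/N_p = V_s/V_p, so N_s = 2869 × 21.0/240 = 251.0 ≈ 251 turns.

N_s = 251 turns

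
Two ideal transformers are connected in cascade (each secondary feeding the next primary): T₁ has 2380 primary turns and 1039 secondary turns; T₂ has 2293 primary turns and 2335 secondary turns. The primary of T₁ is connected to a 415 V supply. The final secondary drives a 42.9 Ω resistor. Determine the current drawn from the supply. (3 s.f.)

After T₁: V = 415.00 × 1039/2380 = 181.17 V.
After T₂: V = 181.17 × 2335/2293 = 184.49 V.
I_load = 184.49/42.9 = 4.3004 A, so P_out = 184.49 × 4.3004 = 793.38 W.
All ideal ⇒ P_in = P_out, so I_supply = 793.38/415 = 1.91 A.

I_supply ≈ 1.91 A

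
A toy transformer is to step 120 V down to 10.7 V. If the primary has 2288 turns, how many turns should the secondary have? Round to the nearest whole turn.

N_s = 204 turns

N_s/N_p = V_s/V_p, so N_s = 2288 × 10.7/120 = 204.0 ≈ 204 turns.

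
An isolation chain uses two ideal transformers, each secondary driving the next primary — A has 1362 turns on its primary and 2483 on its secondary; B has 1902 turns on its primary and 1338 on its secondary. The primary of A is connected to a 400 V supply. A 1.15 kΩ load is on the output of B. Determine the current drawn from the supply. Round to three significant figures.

I_supply ≈ 0.572 A

Secondary of A: V = 400.00 × 2483/1362 = 729.22 V.
Secondary of B: V = 729.22 × 1338/1902 = 512.99 V.
I_load = 512.99/1150 = 0.44607 A, so P_out = 512.99 × 0.44607 = 228.83 W.
All ideal ⇒ P_in = P_out, so I_supply = 228.83/400 = 0.572 A.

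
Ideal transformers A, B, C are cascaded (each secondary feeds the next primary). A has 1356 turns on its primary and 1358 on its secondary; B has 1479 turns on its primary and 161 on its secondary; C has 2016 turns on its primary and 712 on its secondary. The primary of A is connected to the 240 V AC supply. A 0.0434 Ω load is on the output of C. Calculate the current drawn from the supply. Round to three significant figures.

I_supply ≈ 8.20 A

After A: V = 240.00 × 1358/1356 = 240.35 V.
After B: V = 240.35 × 161/1479 = 26.164 V.
After C: V = 26.164 × 712/2016 = 9.2406 V.
I_load = 9.2406/0.0434 = 212.92 A, so P_out = 9.2406 × 212.92 = 1967.5 W.
All ideal ⇒ P_in = P_out, so I_supply = 1967.5/240 = 8.20 A.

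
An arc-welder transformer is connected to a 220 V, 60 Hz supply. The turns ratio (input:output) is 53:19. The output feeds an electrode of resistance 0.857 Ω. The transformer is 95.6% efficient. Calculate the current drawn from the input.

V_out = 220 × 19/53 = 78.868 V.
I_out = V_out/R = 78.868/0.857 = 92.028 A.
P_out = V_out I_out = 78.868 × 92.028 = 7258.1 W.
P_in = P_out/η = 7258.1/0.956 = 7592.1 W.
I_in = P_in/V_in = 7592.1/220 = 34.5 A.

I_in ≈ 34.5 A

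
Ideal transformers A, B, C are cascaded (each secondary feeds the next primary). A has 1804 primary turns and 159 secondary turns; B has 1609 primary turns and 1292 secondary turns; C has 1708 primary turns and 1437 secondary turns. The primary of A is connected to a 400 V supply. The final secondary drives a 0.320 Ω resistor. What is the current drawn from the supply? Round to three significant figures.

I_supply ≈ 4.43 A

Secondary of A: V = 400.00 × 159/1804 = 35.255 V.
Secondary of B: V = 35.255 × 1292/1609 = 28.309 V.
Secondary of C: V = 28.309 × 1437/1708 = 23.817 V.
I_load = 23.817/0.320 = 74.430 A, so P_out = 23.817 × 74.430 = 1772.7 W.
All ideal ⇒ P_in = P_out, so I_supply = 1772.7/400 = 4.43 A.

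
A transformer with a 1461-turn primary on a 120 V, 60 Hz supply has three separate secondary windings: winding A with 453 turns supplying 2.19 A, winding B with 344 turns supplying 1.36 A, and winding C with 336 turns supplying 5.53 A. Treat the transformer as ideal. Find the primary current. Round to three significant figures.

I_p ≈ 2.27 A

V_A = 120 × 453/1461 = 37.207 V; V_B = 120 × 344/1461 = 28.255 V; V_C = 120 × 336/1461 = 27.598 V.
P_out = V_A I_A + V_B I_B + V_C I_C = 37.207×2.19 + 28.255×1.36 + 27.598×5.53 = 81.484 + 38.426 + 152.61 = 272.52 W.
Ideal ⇒ P_in = P_out, so I_p = P_out/V_p = 272.52/120 = 2.27 A.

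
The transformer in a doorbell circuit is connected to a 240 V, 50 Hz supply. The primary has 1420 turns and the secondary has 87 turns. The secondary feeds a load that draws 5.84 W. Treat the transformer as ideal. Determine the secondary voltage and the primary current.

V_s = V_p × N_s/N_p = 240 × 87/1420 = 14.704 V.
I_s = P/V_s = 5.84/14.704 = 0.39716 A.
I_p = I_s × N_s/N_p = 0.39716 × 87/1420 = 0.0243 A.

V_s ≈ 14.7 V, I_p ≈ 0.0243 A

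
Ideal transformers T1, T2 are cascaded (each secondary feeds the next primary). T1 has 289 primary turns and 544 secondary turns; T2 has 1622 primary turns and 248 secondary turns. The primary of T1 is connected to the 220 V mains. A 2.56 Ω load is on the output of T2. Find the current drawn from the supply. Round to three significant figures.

I_supply ≈ 7.12 A

After T1: V = 220.00 × 544/289 = 414.12 V.
After T2: V = 414.12 × 248/1622 = 63.318 V.
I_load = 63.318/2.56 = 24.733 A, so P_out = 63.318 × 24.733 = 1566.1 W.
All ideal ⇒ P_in = P_out, so I_supply = 1566.1/220 = 7.12 A.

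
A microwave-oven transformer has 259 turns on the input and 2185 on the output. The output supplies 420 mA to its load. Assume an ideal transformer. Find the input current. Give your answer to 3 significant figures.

I_in ≈ 3.54 A

For an ideal transformer I_in/I_out = N_out/N_in, so I_in = 0.420 × 2185/259 = 3.54 A.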